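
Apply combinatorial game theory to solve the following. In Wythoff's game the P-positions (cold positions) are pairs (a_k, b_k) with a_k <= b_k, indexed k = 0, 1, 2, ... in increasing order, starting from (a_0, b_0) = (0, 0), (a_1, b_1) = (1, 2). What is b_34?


By Wythoff's theorem, a_k = floor(k * phi) and b_k = floor(k * phi^2) = a_k + k, where phi = (1 + sqrt(5))/2 is the golden ratio.
phi = (1 + sqrt(5))/2 = 1.618034
phi^2 = phi + 1 = 2.618034
k = 34
k * phi^2 = 34 * 2.618034 = 89.013156
b_34 = floor(k * phi^2) = 89 (check: a_34 + k = 55 + 34 = 89)

89


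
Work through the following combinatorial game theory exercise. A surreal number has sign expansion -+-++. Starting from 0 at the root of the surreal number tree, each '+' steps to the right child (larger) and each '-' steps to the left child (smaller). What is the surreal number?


Sign expansion: -+-++
Rule: track bounds (lo, hi), initially (-inf, +inf). On '+', the current value becomes lo and we move to the simplest number in (value, hi): value + 1 if hi = +inf, otherwise the midpoint (value + hi)/2. On '-', the current value becomes hi and we move to value - 1 if lo = -inf, otherwise the midpoint (lo + value)/2.
Start at 0.
Step 1: sign = -, move left. Bounds: (-inf, 0). Value = -1
Step 2: sign = +, move right. Bounds: (-1, 0). Value = -1/2
Step 3: sign = -, move left. Bounds: (-1, -1/2). Value = -3/4
Step 4: sign = +, move right. Bounds: (-3/4, -1/2). Value = -5/8
Step 5: sign = +, move right. Bounds: (-5/8, -1/2). Value = -9/16
The surreal number with sign expansion -+-++ is -9/16.

-9/16


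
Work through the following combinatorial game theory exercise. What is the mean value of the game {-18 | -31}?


Game = {-18 | -31}, a switch {a | b} with numbers a > b.
Its thermograph has left wall a - t and right wall b + t, which meet at t = (a - b)/2, where both equal (a + b)/2. So the mast (mean value) is at (a + b)/2.
Mean = (-18 + (-31))/2 = -49/2 = -49/2

-49/2


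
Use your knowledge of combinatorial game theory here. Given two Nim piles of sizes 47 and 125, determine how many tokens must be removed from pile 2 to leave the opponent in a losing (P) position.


Piles: 47 and 125
Current XOR: 47 XOR 125 = 82 (non-zero, so this is an N-position).
To make the XOR zero, we need to find a move that balances the piles.
For pile 2 (size 125): target = 125 XOR 82 = 47
We reduce pile 2 from 125 to 47.
Tokens removed: 125 - 47 = 78
Verification: 47 XOR 47 = 0

78


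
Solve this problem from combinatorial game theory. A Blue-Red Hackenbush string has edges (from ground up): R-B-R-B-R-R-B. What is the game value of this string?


Edges (from ground): R-B-R-B-R-R-B
By Berlekamp's sign-expansion rule, a Blue-Red Hackenbush stalk has the value of the surreal number whose sign sequence is the edge sequence with B -> + and R -> -.
Sign sequence: -+-+--+
Trace the sign expansion in the surreal number tree, starting from 0:
Edge 1: R (sign -) -> bounds (-inf, 0), value = -1
Edge 2: B (sign +) -> bounds (-1, 0), value = -1/2
Edge 3: R (sign -) -> bounds (-1, -1/2), value = -3/4
Edge 4: B (sign +) -> bounds (-3/4, -1/2), value = -5/8
Edge 5: R (sign -) -> bounds (-3/4, -5/8), value = -11/16
Edge 6: R (sign -) -> bounds (-3/4, -11/16), value = -23/32
Edge 7: B (sign +) -> bounds (-23/32, -11/16), value = -45/64
Game value = -45/64

-45/64


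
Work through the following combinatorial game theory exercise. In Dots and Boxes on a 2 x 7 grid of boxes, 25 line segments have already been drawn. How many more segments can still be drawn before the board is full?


Grid: 2 x 7 boxes, i.e. 3 rows and 8 columns of dots.
Horizontal edges: (rows + 1) * cols = 3 * 7 = 21
Vertical edges: rows * (cols + 1) = 2 * 8 = 16
Total edges: 21 + 16 = 37
Edges drawn: 25
Remaining: 37 - 25 = 12

12


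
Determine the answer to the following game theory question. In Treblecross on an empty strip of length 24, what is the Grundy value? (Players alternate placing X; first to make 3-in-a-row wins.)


Treblecross: place X on empty cells; 3-in-a-row wins.
Playing within two cells of an existing X lets the opponent win at once, so sensible play treats the cells i-2..i+2 around each X as dead. The player left with no safe cell loses, so this is a normal-play take-away game on strips of safe cells.
Placing X at cell i (0-indexed) of a strip of k safe cells leaves independent strips of sizes max(0, i-2) and max(0, k-i-3). Hence G(k) = mex{ G(max(0,i-2)) XOR G(max(0,k-i-3)) : 0 <= i < k }, with G(0) = 0.
G(1): splits (0,0):0^0=0 -> mex({0}) = 1
G(2): splits (0,0):0^0=0 -> mex({0}) = 1
G(3): splits (0,0):0^0=0 -> mex({0}) = 1
G(4): splits (0,1):0^1=1 (0,0):0^0=0 -> mex({0, 1}) = 2
G(5): splits (0,2):0^1=1 (0,1):0^1=1 (0,0):0^0=0 -> mex({0, 1}) = 2
G(6) = mex({1}) = 0
G(7) = mex({0, 1, 2}) = 3
G(8) = mex({0, 1, 2}) = 3
G(9) = mex({0, 2}) = 1
G(10) = mex({0, 2, 3}) = 1
G(11) = mex({0, 3}) = 1
G(12) = mex({1, 3}) = 0
G(13) = mex({0, 1, 2, 3}) = 4
G(14) = mex({0, 1, 2}) = 3
G(15) = mex({0, 1, 2}) = 3
G(16) = mex({0, 1, 2, 4}) = 3
G(17) = mex({0, 1, 3, 4}) = 2
G(18) = mex({0, 1, 3, 4}) = 2
G(19) = mex({0, 1, 3, 5}) = 2
G(20) = mex({0, 1, 2, 3, 5}) = 4
G(21) = mex({0, 1, 2, 3, 5}) = 4
G(22) = mex({1, 2, 6}) = 0
G(23) = mex({0, 1, 2, 3, 4, 6}) = 5
G(24) = mex({0, 1, 2, 3, 4}) = 5
Therefore G(24) = 5.

5


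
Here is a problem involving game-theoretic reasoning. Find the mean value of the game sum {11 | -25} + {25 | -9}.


G1 = {11 | -25}, G2 = {25 | -9}
Each is a switch {a | b} with numbers a > b; its mean value is (a + b)/2, and mean value is additive over game sums: m(G1 + G2) = m(G1) + m(G2).
Mean of G1 = (11 + (-25))/2 = -14/2 = -7
Mean of G2 = (25 + (-9))/2 = 16/2 = 8
Mean of G1 + G2 = -7 + 8 = 1

1


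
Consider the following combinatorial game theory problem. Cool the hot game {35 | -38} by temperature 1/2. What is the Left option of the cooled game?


Original game: {35 | -38} (a switch {a | b} with a > b).
Cooling by t (for t below the temperature (a - b)/2 = 73/2) taxes each move by t: {a | b} cooled by t is {a - t | b + t}.
Cooling amount: t = 1/2
Cooled Left option: 35 - 1/2 = 69/2
Cooled Right option: -38 + 1/2 = -75/2
Cooled game: {69/2 | -75/2}
Left option = 69/2

69/2


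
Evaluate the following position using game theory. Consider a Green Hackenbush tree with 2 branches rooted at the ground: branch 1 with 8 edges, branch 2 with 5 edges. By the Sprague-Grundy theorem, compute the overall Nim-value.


The tree has 2 branches from the ground vertex.
In Green Hackenbush, the Nim-value of a simple path of length k is k.
Branch 1: length 8, Nim-value = 8
Branch 2: length 5, Nim-value = 5
Total Nim-value = XOR of all branch values:
0 XOR 8 = 8
8 XOR 5 = 13
Nim-value of the tree = 13

13


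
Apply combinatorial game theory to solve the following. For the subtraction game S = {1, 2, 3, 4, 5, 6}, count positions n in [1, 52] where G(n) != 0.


Subtraction set S = {1, 2, 3, 4, 5, 6}, so G(n) = n mod 7.
G(n) = 0 when n is a multiple of 7.
Multiples of 7 in [1, 52]: 7
N-positions (nonzero Grundy) = 52 - 7 = 45

45


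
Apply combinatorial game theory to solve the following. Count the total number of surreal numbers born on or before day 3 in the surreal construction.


Day 0: {|} = 0 is born. Count = 1.
Day n: the number of surreal numbers born by day n is 2^(n+1) - 1.
By day 0: 2^1 - 1 = 1
By day 1: 2^2 - 1 = 3
By day 2: 2^3 - 1 = 7
By day 3: 2^4 - 1 = 15
By day 3: 15 surreal numbers.

15


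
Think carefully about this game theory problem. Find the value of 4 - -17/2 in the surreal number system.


x = 4, y = -17/2
Converting to common denominator: 2
x = 8/2, y = -17/2
x - y = 4 - -17/2 = 25/2

25/2


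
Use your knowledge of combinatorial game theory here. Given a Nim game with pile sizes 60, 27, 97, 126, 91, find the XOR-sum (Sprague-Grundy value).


We need the XOR (exclusive or) of all pile sizes.
After XOR-ing pile 1 (size 60): 0 XOR 60 = 60
After XOR-ing pile 2 (size 27): 60 XOR 27 = 39
After XOR-ing pile 3 (size 97): 39 XOR 97 = 70
After XOR-ing pile 4 (size 126): 70 XOR 126 = 56
After XOR-ing pile 5 (size 91): 56 XOR 91 = 99
The Nim-value of this position is 99.

99


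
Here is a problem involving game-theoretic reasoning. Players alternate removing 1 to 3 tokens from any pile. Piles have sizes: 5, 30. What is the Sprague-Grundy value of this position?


Subtraction set: {1, 2, 3}
For this subtraction set, G(n) = n mod 4 (period = max + 1 = 4).
Pile 1 (size 5): G(5) = 5 mod 4 = 1
Pile 2 (size 30): G(30) = 30 mod 4 = 2
Total Grundy value = XOR of all: 1 XOR 2 = 3

3


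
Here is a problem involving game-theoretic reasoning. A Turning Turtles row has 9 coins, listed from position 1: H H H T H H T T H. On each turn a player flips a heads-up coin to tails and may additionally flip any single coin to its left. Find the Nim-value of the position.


Coins: H H H T H H T T H
Key fact: a single head at position k behaves exactly like a Nim heap of size k (turning it to T and optionally flipping a coin at j < k corresponds to moving the heap from k to j, or to 0), and heads combine as a disjunctive sum (two heads at the same place would cancel, matching j XOR j = 0). So the Nim-value is the XOR of the 1-indexed positions of the heads.
Face-up positions (1-indexed): [1, 2, 3, 5, 6, 9]
XOR 0 with 1: 0 XOR 1 = 1
XOR 1 with 2: 1 XOR 2 = 3
XOR 3 with 3: 3 XOR 3 = 0
XOR 0 with 5: 0 XOR 5 = 5
XOR 5 with 6: 5 XOR 6 = 3
XOR 3 with 9: 3 XOR 9 = 10
Nim-value = 10

10


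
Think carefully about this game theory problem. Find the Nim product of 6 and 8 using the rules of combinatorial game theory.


Nim multiplication is bilinear over XOR: (u XOR v) * w = (u*w) XOR (v*w).
So we split each operand into its bit components and XOR the pairwise Nim products.
6 = 2 + 4 (as XOR of powers of 2).
8 = 8 (as XOR of powers of 2).
Using the standard Nim-product table on single bits:
  2*2 = 3,   2*4 = 8,   2*8 = 12,
  4*4 = 6,   4*8 = 11,  8*8 = 13,
and  1*x = x (identity), k*l = l*k (commutative).
Pairwise Nim products:
  2 * 8 = 12
  4 * 8 = 11
XOR them: 12 XOR 11 = 7.
Result: 6 * 8 = 7 (in Nim).

7


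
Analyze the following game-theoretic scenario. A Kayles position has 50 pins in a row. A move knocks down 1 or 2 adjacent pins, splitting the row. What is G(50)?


Kayles: a move removes 1 or 2 adjacent pins from a contiguous row.
Removing pins from a row of k leaves two independent rows (a, b) with a + b = k - 1 (one pin) or a + b = k - 2 (two pins); an end removal gives a = 0.
By Sprague-Grundy, G(k) = mex{ G(a) XOR G(b) } over all these splits. G(0) = 0.
G(1): splits (0,0):0^0=0 -> mex({0}) = 1
G(2): splits (0,1):0^1=1 (0,0):0^0=0 -> mex({0, 1}) = 2
G(3): splits (0,2):0^2=2 (1,1):1^1=0 (0,1):0^1=1 -> mex({0, 1, 2}) = 3
G(4): splits (0,3):0^3=3 (1,2):1^2=3 (0,2):0^2=2 (1,1):1^1=0 -> mex({0, 2, 3}) = 1
G(5): splits (0,4):0^1=1 (1,3):1^3=2 (2,2):2^2=0 (0,3):0^3=3 (1,2):1^2=3 -> mex({0, 1, 2, 3}) = 4
G(6) = mex({0, 1, 2, 4}) = 3
G(7) = mex({0, 1, 3, 4, 5}) = 2
G(8) = mex({0, 2, 3, 5, 6}) = 1
G(9) = mex({0, 1, 2, 3, 6, 7}) = 4
G(10) = mex({0, 1, 3, 4, 5, 7}) = 2
G(11) = mex({0, 1, 2, 3, 4, 5}) = 6
G(12) = mex({0, 1, 2, 3, 5, 6, 7}) = 4
G(13) = mex({0, 2, 3, 4, 6, 7}) = 1
G(14) = mex({0, 1, 4, 5, 6, 7}) = 2
G(15) = mex({0, 1, 2, 3, 4, 5, 6}) = 7
G(16) = mex({0, 2, 3, 5, 6, 7}) = 1
G(17) = mex({0, 1, 2, 3, 5, 6, 7}) = 4
G(18) = mex({0, 1, 2, 4, 5, 6}) = 3
G(19) = mex({0, 1, 3, 4, 5, 7}) = 2
G(20) = mex({0, 2, 3, 4, 5, 6, 7}) = 1
G(21) = mex({0, 1, 2, 3, 5, 6, 7}) = 4
G(22) = mex({0, 1, 2, 3, 4, 5, 7}) = 6
G(23) = mex({0, 1, 2, 3, 4, 5, 6}) = 7
G(24) = mex({0, 1, 2, 3, 5, 6, 7}) = 4
G(25) = mex({0, 2, 3, 4, 6, 7}) = 1
G(26) = mex({0, 1, 3, 4, 5, 6, 7}) = 2
G(27) = mex({0, 1, 2, 3, 4, 5, 6, 7}) = 8
G(28) = mex({0, 1, 2, 3, 4, 6, 7, 8}) = 5
G(29) = mex({0, 1, 2, 3, 5, 6, 7, 8, 9}) = 4
G(30) = mex({0, 1, 2, 3, 4, 5, 6, 9, 10}) = 7
G(31) = mex({0, 1, 3, 4, 5, 7, 10, 11}) = 2
G(32) = mex({0, 2, 3, 4, 5, 6, 7, 9, 11}) = 1
G(33) = mex({0, 1, 2, 3, 4, 5, 6, 7, 9, 12}) = 8
G(34) = mex({0, 1, 2, 3, 4, 5, 7, 8, 11, 12}) = 6
G(35) = mex({0, 1, 2, 3, 4, 5, 6, 8, 9, 10, 11}) = 7
G(36) = mex({0, 1, 2, 3, 5, 6, 7, 9, 10}) = 4
G(37) = mex({0, 2, 3, 4, 6, 7, 9, 10, 11, 12}) = 1
G(38) = mex({0, 1, 3, 4, 5, 6, 7, 9, 10, 11, 12}) = 2
G(39) = mex({0, 1, 2, 4, 5, 6, 7, 9, 10, 12, 14}) = 3
G(40) = mex({0, 2, 3, 4, 6, 7, 11, 12, 14}) = 1
G(41) = mex({0, 1, 2, 3, 5, 6, 7, 9, 10, 11, 12}) = 4
G(42) = mex({0, 1, 2, 3, 4, 5, 6, 9, 10}) = 7
G(43) = mex({0, 1, 3, 4, 5, 7, 9, 10, 12, 15}) = 2
G(44) = mex({0, 2, 3, 4, 5, 6, 7, 9, 10, 12, 15}) = 1
G(45) = mex({0, 1, 2, 3, 4, 5, 6, 7, 9, 10, 12, 14}) = 8
G(46) = mex({0, 1, 3, 4, 5, 7, 8, 11, 12, 14}) = 2
G(47) = mex({0, 1, 2, 3, 4, 5, 6, 8, 9, 10, 11, 12}) = 7
G(48) = mex({0, 1, 2, 3, 5, 6, 7, 9, 10}) = 4
G(49) = mex({0, 2, 3, 4, 6, 7, 9, 10, 11, 12, 15}) = 1
G(50) = mex({0, 1, 4, 5, 6, 7, 9, 11, 12, 14, 15}) = 2
Therefore G(50) = 2.

2


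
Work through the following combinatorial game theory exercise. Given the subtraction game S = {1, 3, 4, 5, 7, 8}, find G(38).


The subtraction set is S = {1, 3, 4, 5, 7, 8}.
G(k) = mex{ G(k - s) : s in S, s <= k }. We compute iteratively: G(0) = 0.
G(1) = mex({0}) = 1
G(2) = mex({1}) = 0
G(3) = mex({0}) = 1
G(4) = mex({0, 1}) = 2
G(5) = mex({0, 1, 2}) = 3
G(6) = mex({0, 1, 3}) = 2
G(7) = mex({0, 1, 2}) = 3
G(8) = mex({0, 1, 2, 3}) = 4
G(9) = mex({0, 1, 2, 3, 4}) = 5
G(10) = mex({0, 1, 2, 3, 5}) = 4
G(11) = mex({1, 2, 3, 4}) = 0
G(12) = mex({0, 2, 3, 4, 5}) = 1
G(13) = mex({1, 2, 3, 4, 5}) = 0
G(14) = mex({0, 2, 3, 4, 5}) = 1
G(15) = mex({0, 1, 3, 4}) = 2
G(16) = mex({0, 1, 2, 4, 5}) = 3
G(17) = mex({0, 1, 3, 4, 5}) = 2
G(18) = mex({0, 1, 2, 4}) = 3
Observe that G(11)..G(18) = 0, 1, 0, 1, 2, 3, 2, 3 repeats G(0)..G(7) = 0, 1, 0, 1, 2, 3, 2, 3.
For k >= max(S) = 8, G(k) is determined by the previous 8 values G(k-8)..G(k-1); a window of 8 consecutive values has recurred shifted by 11, so by induction G(k + 11) = G(k) for all k >= 0: the sequence is periodic from the start with period 11.
One period: G(0..10) = 0, 1, 0, 1, 2, 3, 2, 3, 4, 5, 4.
38 mod 11 = 5, so G(38) = G(5) = 3.

3


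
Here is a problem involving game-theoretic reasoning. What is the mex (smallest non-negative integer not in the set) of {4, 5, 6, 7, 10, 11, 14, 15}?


Set = {4, 5, 6, 7, 10, 11, 14, 15}
0 is NOT in the set. This is the mex.
mex = 0

0


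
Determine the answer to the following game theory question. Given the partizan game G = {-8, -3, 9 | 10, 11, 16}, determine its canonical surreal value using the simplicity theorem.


Left options: {-8, -3, 9}, max = 9
Right options: {10, 11, 16}, min = 10
All options are numbers and max(Left) < min(Right), so by the simplicity theorem the value is the simplest (earliest-born) number strictly between 9 and 10.
No integer lies strictly between 9 and 10, so the value is the dyadic rational m/2^k in the interval with the smallest k (then m odd); search k = 1, 2, ...:
Denominator 2: 19/2 lies strictly between 9 and 10 -- found.
The simplest number in the interval is 19/2.
Game value = 19/2

19/2


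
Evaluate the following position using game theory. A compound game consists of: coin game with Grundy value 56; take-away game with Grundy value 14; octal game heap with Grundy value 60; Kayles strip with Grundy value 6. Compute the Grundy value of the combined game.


By the Sprague-Grundy theorem, the Grundy value of a sum of games is the XOR of individual Grundy values.
coin game: Grundy value = 56. Running XOR: 0 XOR 56 = 56
take-away game: Grundy value = 14. Running XOR: 56 XOR 14 = 54
octal game heap: Grundy value = 60. Running XOR: 54 XOR 60 = 10
Kayles strip: Grundy value = 6. Running XOR: 10 XOR 6 = 12
The combined Grundy value is 12.

12


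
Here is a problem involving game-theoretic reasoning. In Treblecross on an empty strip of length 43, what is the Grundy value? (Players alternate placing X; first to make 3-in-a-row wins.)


Treblecross: place X on empty cells; 3-in-a-row wins.
Playing within two cells of an existing X lets the opponent win at once, so sensible play treats the cells i-2..i+2 around each X as dead. The player left with no safe cell loses, so this is a normal-play take-away game on strips of safe cells.
Placing X at cell i (0-indexed) of a strip of k safe cells leaves independent strips of sizes max(0, i-2) and max(0, k-i-3). Hence G(k) = mex{ G(max(0,i-2)) XOR G(max(0,k-i-3)) : 0 <= i < k }, with G(0) = 0.
G(1): splits (0,0):0^0=0 -> mex({0}) = 1
G(2): splits (0,0):0^0=0 -> mex({0}) = 1
G(3): splits (0,0):0^0=0 -> mex({0}) = 1
G(4): splits (0,1):0^1=1 (0,0):0^0=0 -> mex({0, 1}) = 2
G(5): splits (0,2):0^1=1 (0,1):0^1=1 (0,0):0^0=0 -> mex({0, 1}) = 2
G(6) = mex({1}) = 0
G(7) = mex({0, 1, 2}) = 3
G(8) = mex({0, 1, 2}) = 3
G(9) = mex({0, 2}) = 1
G(10) = mex({0, 2, 3}) = 1
G(11) = mex({0, 3}) = 1
G(12) = mex({1, 3}) = 0
G(13) = mex({0, 1, 2, 3}) = 4
G(14) = mex({0, 1, 2}) = 3
G(15) = mex({0, 1, 2}) = 3
G(16) = mex({0, 1, 2, 4}) = 3
G(17) = mex({0, 1, 3, 4}) = 2
G(18) = mex({0, 1, 3, 4}) = 2
G(19) = mex({0, 1, 3, 5}) = 2
G(20) = mex({0, 1, 2, 3, 5}) = 4
G(21) = mex({0, 1, 2, 3, 5}) = 4
G(22) = mex({1, 2, 6}) = 0
G(23) = mex({0, 1, 2, 3, 4, 6}) = 5
G(24) = mex({0, 1, 2, 3, 4}) = 5
G(25) = mex({0, 1, 3, 4, 7}) = 2
G(26) = mex({0, 1, 3, 4, 5, 7}) = 2
G(27) = mex({0, 1, 3, 5}) = 2
G(28) = mex({0, 1, 2, 5}) = 3
G(29) = mex({0, 1, 2, 4, 5, 6}) = 3
G(30) = mex({1, 2, 4, 6}) = 0
G(31) = mex({0, 1, 2, 3, 4, 6}) = 5
G(32) = mex({1, 2, 3, 4, 7}) = 0
G(33) = mex({0, 3, 7}) = 1
G(34) = mex({0, 2, 3, 5, 7}) = 1
G(35) = mex({0, 2, 3, 5, 6}) = 1
G(36) = mex({0, 1, 2, 5, 6}) = 3
G(37) = mex({0, 1, 2, 4, 5, 6}) = 3
G(38) = mex({0, 1, 2, 4}) = 3
G(39) = mex({0, 1, 2, 3, 4, 7}) = 5
G(40) = mex({0, 1, 2, 3, 4, 5, 7}) = 6
G(41) = mex({0, 1, 2, 3, 5, 7}) = 4
G(42) = mex({0, 1, 2, 3, 5, 6, 7}) = 4
G(43) = mex({0, 2, 3, 5, 6}) = 1
Therefore G(43) = 1.

1


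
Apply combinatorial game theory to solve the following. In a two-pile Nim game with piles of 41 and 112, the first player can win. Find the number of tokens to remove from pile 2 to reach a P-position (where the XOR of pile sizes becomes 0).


Piles: 41 and 112
Current XOR: 41 XOR 112 = 89 (non-zero, so this is an N-position).
To make the XOR zero, we need to find a move that balances the piles.
For pile 2 (size 112): target = 112 XOR 89 = 41
We reduce pile 2 from 112 to 41.
Tokens removed: 112 - 41 = 71
Verification: 41 XOR 41 = 0

71


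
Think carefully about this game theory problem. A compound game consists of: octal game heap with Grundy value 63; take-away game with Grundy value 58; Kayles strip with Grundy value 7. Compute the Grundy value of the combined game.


By the Sprague-Grundy theorem, the Grundy value of a sum of games is the XOR of individual Grundy values.
octal game heap: Grundy value = 63. Running XOR: 0 XOR 63 = 63
take-away game: Grundy value = 58. Running XOR: 63 XOR 58 = 5
Kayles strip: Grundy value = 7. Running XOR: 5 XOR 7 = 2
The combined Grundy value is 2.

2


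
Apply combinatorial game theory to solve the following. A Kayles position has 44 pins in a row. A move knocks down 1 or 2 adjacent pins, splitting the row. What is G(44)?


Kayles: a move removes 1 or 2 adjacent pins from a contiguous row.
Removing pins from a row of k leaves two independent rows (a, b) with a + b = k - 1 (one pin) or a + b = k - 2 (two pins); an end removal gives a = 0.
By Sprague-Grundy, G(k) = mex{ G(a) XOR G(b) } over all these splits. G(0) = 0.
G(1): splits (0,0):0^0=0 -> mex({0}) = 1
G(2): splits (0,1):0^1=1 (0,0):0^0=0 -> mex({0, 1}) = 2
G(3): splits (0,2):0^2=2 (1,1):1^1=0 (0,1):0^1=1 -> mex({0, 1, 2}) = 3
G(4): splits (0,3):0^3=3 (1,2):1^2=3 (0,2):0^2=2 (1,1):1^1=0 -> mex({0, 2, 3}) = 1
G(5): splits (0,4):0^1=1 (1,3):1^3=2 (2,2):2^2=0 (0,3):0^3=3 (1,2):1^2=3 -> mex({0, 1, 2, 3}) = 4
G(6) = mex({0, 1, 2, 4}) = 3
G(7) = mex({0, 1, 3, 4, 5}) = 2
G(8) = mex({0, 2, 3, 5, 6}) = 1
G(9) = mex({0, 1, 2, 3, 6, 7}) = 4
G(10) = mex({0, 1, 3, 4, 5, 7}) = 2
G(11) = mex({0, 1, 2, 3, 4, 5}) = 6
G(12) = mex({0, 1, 2, 3, 5, 6, 7}) = 4
G(13) = mex({0, 2, 3, 4, 6, 7}) = 1
G(14) = mex({0, 1, 4, 5, 6, 7}) = 2
G(15) = mex({0, 1, 2, 3, 4, 5, 6}) = 7
G(16) = mex({0, 2, 3, 5, 6, 7}) = 1
G(17) = mex({0, 1, 2, 3, 5, 6, 7}) = 4
G(18) = mex({0, 1, 2, 4, 5, 6}) = 3
G(19) = mex({0, 1, 3, 4, 5, 7}) = 2
G(20) = mex({0, 2, 3, 4, 5, 6, 7}) = 1
G(21) = mex({0, 1, 2, 3, 5, 6, 7}) = 4
G(22) = mex({0, 1, 2, 3, 4, 5, 7}) = 6
G(23) = mex({0, 1, 2, 3, 4, 5, 6}) = 7
G(24) = mex({0, 1, 2, 3, 5, 6, 7}) = 4
G(25) = mex({0, 2, 3, 4, 6, 7}) = 1
G(26) = mex({0, 1, 3, 4, 5, 6, 7}) = 2
G(27) = mex({0, 1, 2, 3, 4, 5, 6, 7}) = 8
G(28) = mex({0, 1, 2, 3, 4, 6, 7, 8}) = 5
G(29) = mex({0, 1, 2, 3, 5, 6, 7, 8, 9}) = 4
G(30) = mex({0, 1, 2, 3, 4, 5, 6, 9, 10}) = 7
G(31) = mex({0, 1, 3, 4, 5, 7, 10, 11}) = 2
G(32) = mex({0, 2, 3, 4, 5, 6, 7, 9, 11}) = 1
G(33) = mex({0, 1, 2, 3, 4, 5, 6, 7, 9, 12}) = 8
G(34) = mex({0, 1, 2, 3, 4, 5, 7, 8, 11, 12}) = 6
G(35) = mex({0, 1, 2, 3, 4, 5, 6, 8, 9, 10, 11}) = 7
G(36) = mex({0, 1, 2, 3, 5, 6, 7, 9, 10}) = 4
G(37) = mex({0, 2, 3, 4, 6, 7, 9, 10, 11, 12}) = 1
G(38) = mex({0, 1, 3, 4, 5, 6, 7, 9, 10, 11, 12}) = 2
G(39) = mex({0, 1, 2, 4, 5, 6, 7, 9, 10, 12, 14}) = 3
G(40) = mex({0, 2, 3, 4, 6, 7, 11, 12, 14}) = 1
G(41) = mex({0, 1, 2, 3, 5, 6, 7, 9, 10, 11, 12}) = 4
G(42) = mex({0, 1, 2, 3, 4, 5, 6, 9, 10}) = 7
G(43) = mex({0, 1, 3, 4, 5, 7, 9, 10, 12, 15}) = 2
G(44) = mex({0, 2, 3, 4, 5, 6, 7, 9, 10, 12, 15}) = 1
Therefore G(44) = 1.

1


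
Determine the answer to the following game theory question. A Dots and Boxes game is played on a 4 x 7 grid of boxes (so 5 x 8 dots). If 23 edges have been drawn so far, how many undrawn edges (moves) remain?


Grid: 4 x 7 boxes, i.e. 5 rows and 8 columns of dots.
Horizontal edges: (rows + 1) * cols = 5 * 7 = 35
Vertical edges: rows * (cols + 1) = 4 * 8 = 32
Total edges: 35 + 32 = 67
Edges drawn: 23
Remaining: 67 - 23 = 44

44


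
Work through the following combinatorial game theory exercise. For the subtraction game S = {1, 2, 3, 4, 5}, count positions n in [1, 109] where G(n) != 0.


Subtraction set S = {1, 2, 3, 4, 5}, so G(n) = n mod 6.
G(n) = 0 when n is a multiple of 6.
Multiples of 6 in [1, 109]: 18
N-positions (nonzero Grundy) = 109 - 18 = 91

91


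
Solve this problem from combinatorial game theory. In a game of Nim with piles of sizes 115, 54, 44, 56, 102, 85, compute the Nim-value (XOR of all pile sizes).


We need the XOR (exclusive or) of all pile sizes.
After XOR-ing pile 1 (size 115): 0 XOR 115 = 115
After XOR-ing pile 2 (size 54): 115 XOR 54 = 69
After XOR-ing pile 3 (size 44): 69 XOR 44 = 105
After XOR-ing pile 4 (size 56): 105 XOR 56 = 81
After XOR-ing pile 5 (size 102): 81 XOR 102 = 55
After XOR-ing pile 6 (size 85): 55 XOR 85 = 98
The Nim-value of this position is 98.

98


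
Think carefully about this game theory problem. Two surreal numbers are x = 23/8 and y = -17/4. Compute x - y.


x = 23/8, y = -17/4
Converting to common denominator: 8
x = 23/8, y = -34/8
x - y = 23/8 - -17/4 = 57/8

57/8


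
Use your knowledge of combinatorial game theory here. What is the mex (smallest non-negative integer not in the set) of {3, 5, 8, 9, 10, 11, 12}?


Set = {3, 5, 8, 9, 10, 11, 12}
0 is NOT in the set. This is the mex.
mex = 0

0


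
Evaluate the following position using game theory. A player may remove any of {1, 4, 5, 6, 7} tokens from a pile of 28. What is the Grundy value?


The subtraction set is S = {1, 4, 5, 6, 7}.
G(k) = mex{ G(k - s) : s in S, s <= k }. We compute iteratively: G(0) = 0.
G(1) = mex({0}) = 1
G(2) = mex({1}) = 0
G(3) = mex({0}) = 1
G(4) = mex({0, 1}) = 2
G(5) = mex({0, 1, 2}) = 3
G(6) = mex({0, 1, 3}) = 2
G(7) = mex({0, 1, 2}) = 3
G(8) = mex({0, 1, 2, 3}) = 4
G(9) = mex({0, 1, 2, 3, 4}) = 5
G(10) = mex({1, 2, 3, 5}) = 0
G(11) = mex({0, 2, 3}) = 1
G(12) = mex({1, 2, 3, 4}) = 0
G(13) = mex({0, 2, 3, 4, 5}) = 1
G(14) = mex({0, 1, 3, 4, 5}) = 2
G(15) = mex({0, 1, 2, 4, 5}) = 3
G(16) = mex({0, 1, 3, 5}) = 2
Observe that G(10)..G(16) = 0, 1, 0, 1, 2, 3, 2 repeats G(0)..G(6) = 0, 1, 0, 1, 2, 3, 2.
For k >= max(S) = 7, G(k) is determined by the previous 7 values G(k-7)..G(k-1); a window of 7 consecutive values has recurred shifted by 10, so by induction G(k + 10) = G(k) for all k >= 0: the sequence is periodic from the start with period 10.
One period: G(0..9) = 0, 1, 0, 1, 2, 3, 2, 3, 4, 5.
28 mod 10 = 8, so G(28) = G(8) = 4.

4


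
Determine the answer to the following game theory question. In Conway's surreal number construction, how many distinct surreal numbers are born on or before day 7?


Day 0: {|} = 0 is born. Count = 1.
Day n: the number of surreal numbers born by day n is 2^(n+1) - 1.
By day 0: 2^1 - 1 = 1
By day 1: 2^2 - 1 = 3
By day 2: 2^3 - 1 = 7
By day 3: 2^4 - 1 = 15
By day 4: 2^5 - 1 = 31
By day 5: 2^6 - 1 = 63
By day 6: 2^7 - 1 = 127
By day 7: 2^8 - 1 = 255
By day 7: 255 surreal numbers.

255


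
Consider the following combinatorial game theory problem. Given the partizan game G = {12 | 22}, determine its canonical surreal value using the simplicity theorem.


Left options: {12}, max = 12
Right options: {22}, min = 22
All options are numbers and max(Left) < min(Right), so by the simplicity theorem the value is the simplest (earliest-born) number strictly between 12 and 22.
Integers 13 through 21 all lie strictly between 12 and 22.
Among integers, the simplest (lowest birthday = smallest |n|; 0 is born on day 0, +-n on day n) is 13.
No non-integer in the interval can be simpler: if x is a non-integer in the interval, then floor(x) or ceil(x) also lies in the interval (the interval contains an integer), and both are proper prefixes of x's sign expansion, i.e. born earlier. So the game value is 13.
Game value = 13

13


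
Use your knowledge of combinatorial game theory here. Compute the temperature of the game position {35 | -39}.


The game is {35 | -39}, a switch {a | b} with numbers a > b.
Cooling {a | b} by t gives {a - t | b + t}, which stops being hot when a - t = b + t, i.e. at t = (a - b)/2. So the temperature of a switch is (a - b)/2.
Temperature = (Left option - Right option) / 2
= (35 - (-39)) / 2
= 74 / 2
= 37

37


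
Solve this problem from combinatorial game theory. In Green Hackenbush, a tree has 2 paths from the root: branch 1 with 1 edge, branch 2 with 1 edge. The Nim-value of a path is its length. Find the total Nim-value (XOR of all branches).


The tree has 2 branches from the ground vertex.
In Green Hackenbush, the Nim-value of a simple path of length k is k.
Branch 1: length 1, Nim-value = 1
Branch 2: length 1, Nim-value = 1
Total Nim-value = XOR of all branch values:
0 XOR 1 = 1
1 XOR 1 = 0
Nim-value of the tree = 0

0


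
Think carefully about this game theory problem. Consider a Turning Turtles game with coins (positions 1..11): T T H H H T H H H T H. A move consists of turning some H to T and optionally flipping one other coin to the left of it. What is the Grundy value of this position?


Coins: T T H H H T H H H T H
Key fact: a single head at position k behaves exactly like a Nim heap of size k (turning it to T and optionally flipping a coin at j < k corresponds to moving the heap from k to j, or to 0), and heads combine as a disjunctive sum (two heads at the same place would cancel, matching j XOR j = 0). So the Nim-value is the XOR of the 1-indexed positions of the heads.
Face-up positions (1-indexed): [3, 4, 5, 7, 8, 9, 11]
XOR 0 with 3: 0 XOR 3 = 3
XOR 3 with 4: 3 XOR 4 = 7
XOR 7 with 5: 7 XOR 5 = 2
XOR 2 with 7: 2 XOR 7 = 5
XOR 5 with 8: 5 XOR 8 = 13
XOR 13 with 9: 13 XOR 9 = 4
XOR 4 with 11: 4 XOR 11 = 15
Nim-value = 15

15


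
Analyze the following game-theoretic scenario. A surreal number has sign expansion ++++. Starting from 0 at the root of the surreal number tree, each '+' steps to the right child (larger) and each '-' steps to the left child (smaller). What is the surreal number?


Sign expansion: ++++
Rule: track bounds (lo, hi), initially (-inf, +inf). On '+', the current value becomes lo and we move to the simplest number in (value, hi): value + 1 if hi = +inf, otherwise the midpoint (value + hi)/2. On '-', the current value becomes hi and we move to value - 1 if lo = -inf, otherwise the midpoint (lo + value)/2.
Start at 0.
Step 1: sign = +, move right. Bounds: (0, +inf). Value = 1
Step 2: sign = +, move right. Bounds: (1, +inf). Value = 2
Step 3: sign = +, move right. Bounds: (2, +inf). Value = 3
Step 4: sign = +, move right. Bounds: (3, +inf). Value = 4
The surreal number with sign expansion ++++ is 4.

4


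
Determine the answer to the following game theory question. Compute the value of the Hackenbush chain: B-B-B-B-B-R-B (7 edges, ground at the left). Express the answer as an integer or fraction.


Edges (from ground): B-B-B-B-B-R-B
By Berlekamp's sign-expansion rule, a Blue-Red Hackenbush stalk has the value of the surreal number whose sign sequence is the edge sequence with B -> + and R -> -.
Sign sequence: +++++-+
Trace the sign expansion in the surreal number tree, starting from 0:
Edge 1: B (sign +) -> bounds (0, +inf), value = 1
Edge 2: B (sign +) -> bounds (1, +inf), value = 2
Edge 3: B (sign +) -> bounds (2, +inf), value = 3
Edge 4: B (sign +) -> bounds (3, +inf), value = 4
Edge 5: B (sign +) -> bounds (4, +inf), value = 5
Edge 6: R (sign -) -> bounds (4, 5), value = 9/2
Edge 7: B (sign +) -> bounds (9/2, 5), value = 19/4
Game value = 19/4

19/4


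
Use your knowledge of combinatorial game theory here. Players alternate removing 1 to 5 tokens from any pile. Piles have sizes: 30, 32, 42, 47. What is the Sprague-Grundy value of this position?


Subtraction set: {1, 2, 3, 4, 5}
For this subtraction set, G(n) = n mod 6 (period = max + 1 = 6).
Pile 1 (size 30): G(30) = 30 mod 6 = 0
Pile 2 (size 32): G(32) = 32 mod 6 = 2
Pile 3 (size 42): G(42) = 42 mod 6 = 0
Pile 4 (size 47): G(47) = 47 mod 6 = 5
Total Grundy value = XOR of all: 0 XOR 2 XOR 0 XOR 5 = 7

7


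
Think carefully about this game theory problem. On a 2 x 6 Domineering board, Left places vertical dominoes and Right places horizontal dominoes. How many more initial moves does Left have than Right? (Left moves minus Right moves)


Board is 2 x 6 (rows x cols).
Left (vertical) placements: (rows-1) * cols = 1 * 6 = 6
Right (horizontal) placements: rows * (cols-1) = 2 * 5 = 10
Advantage = Left - Right = 6 - 10 = -4

-4


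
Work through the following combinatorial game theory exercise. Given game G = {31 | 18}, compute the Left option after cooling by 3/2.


Original game: {31 | 18} (a switch {a | b} with a > b).
Cooling by t (for t below the temperature (a - b)/2 = 13/2) taxes each move by t: {a | b} cooled by t is {a - t | b + t}.
Cooling amount: t = 3/2
Cooled Left option: 31 - 3/2 = 59/2
Cooled Right option: 18 + 3/2 = 39/2
Cooled game: {59/2 | 39/2}
Left option = 59/2

59/2


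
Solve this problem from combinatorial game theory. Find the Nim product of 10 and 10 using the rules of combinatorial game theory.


Nim multiplication is bilinear over XOR: (u XOR v) * w = (u*w) XOR (v*w).
So we split each operand into its bit components and XOR the pairwise Nim products.
10 = 2 + 8 (as XOR of powers of 2).
10 = 2 + 8 (as XOR of powers of 2).
Using the standard Nim-product table on single bits:
  2*2 = 3,   2*4 = 8,   2*8 = 12,
  4*4 = 6,   4*8 = 11,  8*8 = 13,
and  1*x = x (identity), k*l = l*k (commutative).
Pairwise Nim products:
  2 * 2 = 3
  2 * 8 = 12
  8 * 2 = 12
  8 * 8 = 13
XOR them: 3 XOR 12 XOR 12 XOR 13 = 14.
Result: 10 * 10 = 14 (in Nim).

14


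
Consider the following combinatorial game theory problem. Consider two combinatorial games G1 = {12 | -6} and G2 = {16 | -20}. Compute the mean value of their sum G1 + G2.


G1 = {12 | -6}, G2 = {16 | -20}
Each is a switch {a | b} with numbers a > b; its mean value is (a + b)/2, and mean value is additive over game sums: m(G1 + G2) = m(G1) + m(G2).
Mean of G1 = (12 + (-6))/2 = 6/2 = 3
Mean of G2 = (16 + (-20))/2 = -4/2 = -2
Mean of G1 + G2 = 3 + -2 = 1

1


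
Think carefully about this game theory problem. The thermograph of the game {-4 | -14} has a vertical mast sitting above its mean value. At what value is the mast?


Game = {-4 | -14}, a switch {a | b} with numbers a > b.
Its thermograph has left wall a - t and right wall b + t, which meet at t = (a - b)/2, where both equal (a + b)/2. So the mast (mean value) is at (a + b)/2.
Mean = (-4 + (-14))/2 = -18/2 = -9

-9


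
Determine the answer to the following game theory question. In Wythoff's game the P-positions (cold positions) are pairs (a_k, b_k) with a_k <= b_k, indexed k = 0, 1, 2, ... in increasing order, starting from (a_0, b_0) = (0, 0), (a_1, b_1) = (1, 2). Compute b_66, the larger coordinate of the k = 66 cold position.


By Wythoff's theorem, a_k = floor(k * phi) and b_k = floor(k * phi^2) = a_k + k, where phi = (1 + sqrt(5))/2 is the golden ratio.
phi = (1 + sqrt(5))/2 = 1.618034
phi^2 = phi + 1 = 2.618034
k = 66
k * phi^2 = 66 * 2.618034 = 172.790243
b_66 = floor(k * phi^2) = 172 (check: a_66 + k = 106 + 66 = 172)

172


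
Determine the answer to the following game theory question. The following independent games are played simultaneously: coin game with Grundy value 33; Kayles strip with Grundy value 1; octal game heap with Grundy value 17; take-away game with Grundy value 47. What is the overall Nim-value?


By the Sprague-Grundy theorem, the Grundy value of a sum of games is the XOR of individual Grundy values.
coin game: Grundy value = 33. Running XOR: 0 XOR 33 = 33
Kayles strip: Grundy value = 1. Running XOR: 33 XOR 1 = 32
octal game heap: Grundy value = 17. Running XOR: 32 XOR 17 = 49
take-away game: Grundy value = 47. Running XOR: 49 XOR 47 = 30
The combined Grundy value is 30.

30


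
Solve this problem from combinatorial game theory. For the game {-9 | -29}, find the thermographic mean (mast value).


Game = {-9 | -29}, a switch {a | b} with numbers a > b.
Its thermograph has left wall a - t and right wall b + t, which meet at t = (a - b)/2, where both equal (a + b)/2. So the mast (mean value) is at (a + b)/2.
Mean = (-9 + (-29))/2 = -38/2 = -19

-19


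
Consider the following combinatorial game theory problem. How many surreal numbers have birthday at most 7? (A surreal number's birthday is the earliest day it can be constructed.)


Day 0: {|} = 0 is born. Count = 1.
Day n: the number of surreal numbers born by day n is 2^(n+1) - 1.
By day 0: 2^1 - 1 = 1
By day 1: 2^2 - 1 = 3
By day 2: 2^3 - 1 = 7
By day 3: 2^4 - 1 = 15
By day 4: 2^5 - 1 = 31
By day 5: 2^6 - 1 = 63
By day 6: 2^7 - 1 = 127
By day 7: 2^8 - 1 = 255
By day 7: 255 surreal numbers.

255


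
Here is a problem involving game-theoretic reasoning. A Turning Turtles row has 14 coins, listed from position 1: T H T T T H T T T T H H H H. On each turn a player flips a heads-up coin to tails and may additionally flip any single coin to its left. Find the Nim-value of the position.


Coins: T H T T T H T T T T H H H H
Key fact: a single head at position k behaves exactly like a Nim heap of size k (turning it to T and optionally flipping a coin at j < k corresponds to moving the heap from k to j, or to 0), and heads combine as a disjunctive sum (two heads at the same place would cancel, matching j XOR j = 0). So the Nim-value is the XOR of the 1-indexed positions of the heads.
Face-up positions (1-indexed): [2, 6, 11, 12, 13, 14]
XOR 0 with 2: 0 XOR 2 = 2
XOR 2 with 6: 2 XOR 6 = 4
XOR 4 with 11: 4 XOR 11 = 15
XOR 15 with 12: 15 XOR 12 = 3
XOR 3 with 13: 3 XOR 13 = 14
XOR 14 with 14: 14 XOR 14 = 0
Nim-value = 0

0


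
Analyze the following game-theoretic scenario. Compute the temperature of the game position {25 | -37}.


The game is {25 | -37}, a switch {a | b} with numbers a > b.
Cooling {a | b} by t gives {a - t | b + t}, which stops being hot when a - t = b + t, i.e. at t = (a - b)/2. So the temperature of a switch is (a - b)/2.
Temperature = (Left option - Right option) / 2
= (25 - (-37)) / 2
= 62 / 2
= 31

31


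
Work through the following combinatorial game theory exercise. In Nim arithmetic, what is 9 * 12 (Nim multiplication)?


Nim multiplication is bilinear over XOR: (u XOR v) * w = (u*w) XOR (v*w).
So we split each operand into its bit components and XOR the pairwise Nim products.
9 = 1 + 8 (as XOR of powers of 2).
12 = 4 + 8 (as XOR of powers of 2).
Using the standard Nim-product table on single bits:
  2*2 = 3,   2*4 = 8,   2*8 = 12,
  4*4 = 6,   4*8 = 11,  8*8 = 13,
and  1*x = x (identity), k*l = l*k (commutative).
Pairwise Nim products:
  1 * 4 = 4
  1 * 8 = 8
  8 * 4 = 11
  8 * 8 = 13
XOR them: 4 XOR 8 XOR 11 XOR 13 = 10.
Result: 9 * 12 = 10 (in Nim).

10


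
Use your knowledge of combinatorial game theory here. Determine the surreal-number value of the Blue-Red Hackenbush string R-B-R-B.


Edges (from ground): R-B-R-B
By Berlekamp's sign-expansion rule, a Blue-Red Hackenbush stalk has the value of the surreal number whose sign sequence is the edge sequence with B -> + and R -> -.
Sign sequence: -+-+
Trace the sign expansion in the surreal number tree, starting from 0:
Edge 1: R (sign -) -> bounds (-inf, 0), value = -1
Edge 2: B (sign +) -> bounds (-1, 0), value = -1/2
Edge 3: R (sign -) -> bounds (-1, -1/2), value = -3/4
Edge 4: B (sign +) -> bounds (-3/4, -1/2), value = -5/8
Game value = -5/8

-5/8


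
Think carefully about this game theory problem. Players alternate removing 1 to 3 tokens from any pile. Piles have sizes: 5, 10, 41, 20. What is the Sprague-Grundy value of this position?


Subtraction set: {1, 2, 3}
For this subtraction set, G(n) = n mod 4 (period = max + 1 = 4).
Pile 1 (size 5): G(5) = 5 mod 4 = 1
Pile 2 (size 10): G(10) = 10 mod 4 = 2
Pile 3 (size 41): G(41) = 41 mod 4 = 1
Pile 4 (size 20): G(20) = 20 mod 4 = 0
Total Grundy value = XOR of all: 1 XOR 2 XOR 1 XOR 0 = 2

2


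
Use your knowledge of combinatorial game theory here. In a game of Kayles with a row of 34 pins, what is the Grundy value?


Kayles: a move removes 1 or 2 adjacent pins from a contiguous row.
Removing pins from a row of k leaves two independent rows (a, b) with a + b = k - 1 (one pin) or a + b = k - 2 (two pins); an end removal gives a = 0.
By Sprague-Grundy, G(k) = mex{ G(a) XOR G(b) } over all these splits. G(0) = 0.
G(1): splits (0,0):0^0=0 -> mex({0}) = 1
G(2): splits (0,1):0^1=1 (0,0):0^0=0 -> mex({0, 1}) = 2
G(3): splits (0,2):0^2=2 (1,1):1^1=0 (0,1):0^1=1 -> mex({0, 1, 2}) = 3
G(4): splits (0,3):0^3=3 (1,2):1^2=3 (0,2):0^2=2 (1,1):1^1=0 -> mex({0, 2, 3}) = 1
G(5): splits (0,4):0^1=1 (1,3):1^3=2 (2,2):2^2=0 (0,3):0^3=3 (1,2):1^2=3 -> mex({0, 1, 2, 3}) = 4
G(6) = mex({0, 1, 2, 4}) = 3
G(7) = mex({0, 1, 3, 4, 5}) = 2
G(8) = mex({0, 2, 3, 5, 6}) = 1
G(9) = mex({0, 1, 2, 3, 6, 7}) = 4
G(10) = mex({0, 1, 3, 4, 5, 7}) = 2
G(11) = mex({0, 1, 2, 3, 4, 5}) = 6
G(12) = mex({0, 1, 2, 3, 5, 6, 7}) = 4
G(13) = mex({0, 2, 3, 4, 6, 7}) = 1
G(14) = mex({0, 1, 4, 5, 6, 7}) = 2
G(15) = mex({0, 1, 2, 3, 4, 5, 6}) = 7
G(16) = mex({0, 2, 3, 5, 6, 7}) = 1
G(17) = mex({0, 1, 2, 3, 5, 6, 7}) = 4
G(18) = mex({0, 1, 2, 4, 5, 6}) = 3
G(19) = mex({0, 1, 3, 4, 5, 7}) = 2
G(20) = mex({0, 2, 3, 4, 5, 6, 7}) = 1
G(21) = mex({0, 1, 2, 3, 5, 6, 7}) = 4
G(22) = mex({0, 1, 2, 3, 4, 5, 7}) = 6
G(23) = mex({0, 1, 2, 3, 4, 5, 6}) = 7
G(24) = mex({0, 1, 2, 3, 5, 6, 7}) = 4
G(25) = mex({0, 2, 3, 4, 6, 7}) = 1
G(26) = mex({0, 1, 3, 4, 5, 6, 7}) = 2
G(27) = mex({0, 1, 2, 3, 4, 5, 6, 7}) = 8
G(28) = mex({0, 1, 2, 3, 4, 6, 7, 8}) = 5
G(29) = mex({0, 1, 2, 3, 5, 6, 7, 8, 9}) = 4
G(30) = mex({0, 1, 2, 3, 4, 5, 6, 9, 10}) = 7
G(31) = mex({0, 1, 3, 4, 5, 7, 10, 11}) = 2
G(32) = mex({0, 2, 3, 4, 5, 6, 7, 9, 11}) = 1
G(33) = mex({0, 1, 2, 3, 4, 5, 6, 7, 9, 12}) = 8
G(34) = mex({0, 1, 2, 3, 4, 5, 7, 8, 11, 12}) = 6
Therefore G(34) = 6.

6


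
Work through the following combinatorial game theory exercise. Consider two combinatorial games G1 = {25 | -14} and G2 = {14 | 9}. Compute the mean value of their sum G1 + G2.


G1 = {25 | -14}, G2 = {14 | 9}
Each is a switch {a | b} with numbers a > b; its mean value is (a + b)/2, and mean value is additive over game sums: m(G1 + G2) = m(G1) + m(G2).
Mean of G1 = (25 + (-14))/2 = 11/2 = 11/2
Mean of G2 = (14 + (9))/2 = 23/2 = 23/2
Mean of G1 + G2 = 11/2 + 23/2 = 17

17


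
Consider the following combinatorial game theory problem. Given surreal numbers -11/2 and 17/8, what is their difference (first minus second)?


x = -11/2, y = 17/8
Converting to common denominator: 8
x = -44/8, y = 17/8
x - y = -11/2 - 17/8 = -61/8

-61/8
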